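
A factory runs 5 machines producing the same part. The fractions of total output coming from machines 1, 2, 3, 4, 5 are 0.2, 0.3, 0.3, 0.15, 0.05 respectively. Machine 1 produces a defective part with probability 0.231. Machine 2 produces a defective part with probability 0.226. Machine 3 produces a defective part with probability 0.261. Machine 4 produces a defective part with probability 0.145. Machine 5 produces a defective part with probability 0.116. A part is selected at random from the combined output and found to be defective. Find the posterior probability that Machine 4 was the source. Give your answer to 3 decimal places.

P(defective|M1) = 0.231; P(defective|M2) = 0.226; P(defective|M3) = 0.261; P(defective|M4) = 0.145; P(defective|M5) = 0.116.
Prior × likelihood for each source: 0.2·0.231=0.04620, 0.3·0.226=0.06780, 0.3·0.261=0.07830, 0.15·0.145=0.02175, 0.05·0.116=0.005800. Summing gives P(defective) = 0.21985.
P(Machine 4 | defective) = 0.02175 / 0.21985 = 0.099.

Posterior probability ≈ 0.099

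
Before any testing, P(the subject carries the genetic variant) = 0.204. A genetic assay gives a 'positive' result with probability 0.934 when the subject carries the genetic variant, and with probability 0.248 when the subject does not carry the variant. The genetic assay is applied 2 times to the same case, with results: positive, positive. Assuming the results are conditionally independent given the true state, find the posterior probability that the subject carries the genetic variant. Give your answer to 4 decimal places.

With H the event that the subject carries the genetic variant, the joint likelihood of the observed sequence is P(data|H) = 0.934·0.934 = 0.87236 and P(data|¬H) = 0.248·0.248 = 0.061504.
Bayes: P(H|data) = 0.204·0.87236 / (0.204·0.87236 + 0.796·0.061504) = 0.17796/0.22692 = 0.7843.

Posterior P(H) ≈ 0.7843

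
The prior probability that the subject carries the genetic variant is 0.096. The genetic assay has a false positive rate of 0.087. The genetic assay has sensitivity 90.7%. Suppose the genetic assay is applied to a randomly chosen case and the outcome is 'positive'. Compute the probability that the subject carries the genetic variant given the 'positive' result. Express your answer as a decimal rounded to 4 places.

Write H for 'the subject carries the genetic variant'. Prior odds H:¬H = 0.096/0.904 = 0.10619. For the 'positive' outcome, the likelihood ratio is 0.907/0.087 = 10.425.
Posterior odds = 0.10619 × 10.425 = 1.1071, so P(H|E) = 1.1071/(1+1.1071) = 0.5254.

P(H | E) ≈ 0.5254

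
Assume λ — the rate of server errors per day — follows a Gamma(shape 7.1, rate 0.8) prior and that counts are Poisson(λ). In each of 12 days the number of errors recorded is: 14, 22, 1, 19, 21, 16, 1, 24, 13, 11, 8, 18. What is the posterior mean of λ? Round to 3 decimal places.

The Poisson likelihood adds the total count to the shape and the number of exposure periods to the rate. Here ∑xᵢ = 168 and n = 12, so shape 7.1→175.1 and rate 0.8→12.8.
Posterior mean = shape/rate = 175.1/12.8 = 13.680.

Posterior mean ≈ 13.680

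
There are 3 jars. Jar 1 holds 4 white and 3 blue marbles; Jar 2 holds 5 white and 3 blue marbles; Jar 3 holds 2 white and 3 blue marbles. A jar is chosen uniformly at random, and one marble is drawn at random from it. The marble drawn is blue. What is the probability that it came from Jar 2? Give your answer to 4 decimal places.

Posterior probability ≈ 0.2672

P(blue|Jar 1) = 0.4286; P(blue|Jar 2) = 0.375; P(blue|Jar 3) = 0.6.
Prior × likelihood for each source: 0.333333·0.4286=0.1429, 0.333333·0.375=0.1250, 0.333333·0.6=0.2000. Summing gives P(blue) = 0.46786.
P(Jar 2 | blue) = 0.1250 / 0.46786 = 0.2672.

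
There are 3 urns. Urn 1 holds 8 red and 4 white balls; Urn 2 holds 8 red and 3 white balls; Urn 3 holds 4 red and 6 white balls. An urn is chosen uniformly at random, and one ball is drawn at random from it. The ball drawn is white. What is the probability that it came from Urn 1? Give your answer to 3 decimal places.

Posterior probability ≈ 0.276

P(white|Urn 1) = 0.3333; P(white|Urn 2) = 0.2727; P(white|Urn 3) = 0.6.
Prior × likelihood for each source: 0.333333·0.3333=0.1111, 0.333333·0.2727=0.09091, 0.333333·0.6=0.2000. Summing gives P(white) = 0.40202.
P(Urn 1 | white) = 0.1111 / 0.40202 = 0.276.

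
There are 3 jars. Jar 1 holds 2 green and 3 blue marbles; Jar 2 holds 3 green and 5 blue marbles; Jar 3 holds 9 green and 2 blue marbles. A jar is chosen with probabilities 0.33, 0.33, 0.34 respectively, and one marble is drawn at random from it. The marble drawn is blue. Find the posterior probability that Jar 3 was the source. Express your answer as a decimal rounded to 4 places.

P(blue|Jar 1) = 0.6; P(blue|Jar 2) = 0.625; P(blue|Jar 3) = 0.1818.
Prior × likelihood for each source: 0.33·0.6=0.1980, 0.33·0.625=0.2063, 0.34·0.1818=0.06182. Summing gives P(blue) = 0.46607.
P(Jar 3 | blue) = 0.06182 / 0.46607 = 0.1326.

Posterior probability ≈ 0.1326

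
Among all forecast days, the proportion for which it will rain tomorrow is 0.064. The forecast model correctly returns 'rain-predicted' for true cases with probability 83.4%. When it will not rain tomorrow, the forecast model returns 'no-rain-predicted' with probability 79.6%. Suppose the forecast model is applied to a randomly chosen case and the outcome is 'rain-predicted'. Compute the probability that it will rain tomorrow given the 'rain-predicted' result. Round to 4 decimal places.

P(H | E) ≈ 0.2185

Write H for 'it will rain tomorrow'. Prior odds H:¬H = 0.064/0.936 = 0.068376. For the 'rain-predicted' outcome, the likelihood ratio is 0.834/0.204 = 4.0882.
Posterior odds = 0.068376 × 4.0882 = 0.27954, so P(H|E) = 0.27954/(1+0.27954) = 0.2185.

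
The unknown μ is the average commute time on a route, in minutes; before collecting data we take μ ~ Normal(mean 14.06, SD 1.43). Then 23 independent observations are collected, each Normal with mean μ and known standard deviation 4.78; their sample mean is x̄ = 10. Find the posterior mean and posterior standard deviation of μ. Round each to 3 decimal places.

Prior precision 1/τ₀² = 1/1.43² = 0.489021; data precision n/σ² = 23/4.78² = 1.00664.
Posterior precision = 0.489021 + 1.00664 = 1.49566, giving posterior SD = 1/√1.49566 = 0.818.
Posterior mean = (0.489021·14.06 + 1.00664·10) / 1.49566 = 11.327.

Posterior mean ≈ 11.327; posterior SD ≈ 0.818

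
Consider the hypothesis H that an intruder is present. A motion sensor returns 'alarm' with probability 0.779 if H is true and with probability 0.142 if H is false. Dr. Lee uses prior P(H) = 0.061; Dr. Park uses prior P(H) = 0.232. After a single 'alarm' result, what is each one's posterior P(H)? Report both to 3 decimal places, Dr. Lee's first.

Dr. Lee: 0.263; Dr. Park: 0.624

P('+'|H) = 0.779, P('+'|¬H) = 0.142.
Dr. Lee: numerator 0.779·0.061 = 0.047519; evidence = 0.047519+0.142·0.939 = 0.18086; posterior = 0.263.
Dr. Park: numerator 0.779·0.232 = 0.18073; evidence = 0.18073+0.142·0.768 = 0.28978; posterior = 0.624.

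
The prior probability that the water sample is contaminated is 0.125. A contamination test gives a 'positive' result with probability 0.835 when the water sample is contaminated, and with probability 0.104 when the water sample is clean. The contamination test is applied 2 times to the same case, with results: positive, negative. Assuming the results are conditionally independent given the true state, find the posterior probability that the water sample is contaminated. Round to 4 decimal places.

Posterior P(H) ≈ 0.1744

Let H be the event that the water sample is contaminated; start with P(H) = 0.125. P('positive'|H) = 0.835, P('positive'|¬H) = 0.104.
Update on result 1 ('positive'): P(H) ← 0.835·0.1250 / (0.835·0.1250 + 0.104·0.8750) = 0.10437/0.19537 = 0.5342.
Update on result 2 ('negative'): P(H) ← 0.165·0.5342 / (0.165·0.5342 + 0.896·0.4658) = 0.088148/0.50548 = 0.1744.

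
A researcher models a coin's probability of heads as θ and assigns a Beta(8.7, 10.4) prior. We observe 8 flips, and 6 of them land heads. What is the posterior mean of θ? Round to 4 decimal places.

Observing 6 successes and 2 failures updates Beta(8.7, 10.4) by adding the success and failure counts to the two shape parameters: α = 8.7+6 = 14.7, β = 10.4+2 = 12.4.
Posterior mean = α/(α+β) = 14.7/27.1 = 0.5424.

Posterior mean ≈ 0.5424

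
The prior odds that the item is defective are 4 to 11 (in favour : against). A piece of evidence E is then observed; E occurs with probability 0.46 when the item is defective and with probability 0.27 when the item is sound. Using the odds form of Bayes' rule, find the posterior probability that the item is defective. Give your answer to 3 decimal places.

Posterior probability ≈ 0.383

Prior odds = 4/11 = 0.36364. In log-odds, ln(0.36364) = -1.0116.
Add log likelihood ratio: ln(1.7037) = 0.53280.
Posterior log-odds = -0.47880, so posterior odds = exp(-0.47880) = 0.61953. Converting, P(H|E) = 0.61953/1.6195 = 0.383.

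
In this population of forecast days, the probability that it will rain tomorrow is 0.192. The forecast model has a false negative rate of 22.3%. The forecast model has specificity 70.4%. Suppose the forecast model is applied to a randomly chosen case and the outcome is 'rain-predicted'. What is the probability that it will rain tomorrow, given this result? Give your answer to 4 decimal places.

Write H for 'it will rain tomorrow'. Prior odds H:¬H = 0.192/0.808 = 0.23762. For the 'rain-predicted' outcome, the likelihood ratio is 0.777/0.296 = 2.6250.
Posterior odds = 0.23762 × 2.6250 = 0.62376, so P(H|E) = 0.62376/(1+0.62376) = 0.3841.

P(H | E) ≈ 0.3841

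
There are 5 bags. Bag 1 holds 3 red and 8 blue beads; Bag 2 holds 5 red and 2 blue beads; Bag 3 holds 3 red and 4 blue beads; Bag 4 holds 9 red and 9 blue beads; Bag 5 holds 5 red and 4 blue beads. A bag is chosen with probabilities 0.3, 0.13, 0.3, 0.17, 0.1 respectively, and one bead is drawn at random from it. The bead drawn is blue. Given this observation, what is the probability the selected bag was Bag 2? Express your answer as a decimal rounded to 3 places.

Tabulate prior·likelihood by source: [1] prior 0.3, lik 0.7273, product 0.2182; [2] prior 0.13, lik 0.2857, product 0.03714; [3] prior 0.3, lik 0.5714, product 0.1714; [4] prior 0.17, lik 0.5, product 0.08500; [5] prior 0.1, lik 0.4444, product 0.04444.
Normalizing constant = 0.55620; the posterior for Bag 2 is its product over the sum, 0.03714/0.55620 = 0.067.

Posterior probability ≈ 0.067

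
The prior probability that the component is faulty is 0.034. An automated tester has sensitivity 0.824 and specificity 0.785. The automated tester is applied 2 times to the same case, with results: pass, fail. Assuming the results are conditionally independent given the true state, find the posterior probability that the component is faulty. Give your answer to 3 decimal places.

Posterior P(H) ≈ 0.029

With H the event that the component is faulty, the joint likelihood of the observed sequence is P(data|H) = 0.176·0.824 = 0.14502 and P(data|¬H) = 0.785·0.215 = 0.16878.
Bayes: P(H|data) = 0.034·0.14502 / (0.034·0.14502 + 0.966·0.16878) = 0.0049308/0.16797 = 0.0294.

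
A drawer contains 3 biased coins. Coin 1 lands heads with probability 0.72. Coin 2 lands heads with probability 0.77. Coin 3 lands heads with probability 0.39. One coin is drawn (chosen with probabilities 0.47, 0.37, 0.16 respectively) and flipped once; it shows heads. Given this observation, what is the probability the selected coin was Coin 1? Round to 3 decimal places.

Tabulate prior·likelihood by source: [1] prior 0.47, lik 0.72, product 0.3384; [2] prior 0.37, lik 0.77, product 0.2849; [3] prior 0.16, lik 0.39, product 0.06240.
Normalizing constant = 0.68570; the posterior for Coin 1 is its product over the sum, 0.3384/0.68570 = 0.494.

Posterior probability ≈ 0.494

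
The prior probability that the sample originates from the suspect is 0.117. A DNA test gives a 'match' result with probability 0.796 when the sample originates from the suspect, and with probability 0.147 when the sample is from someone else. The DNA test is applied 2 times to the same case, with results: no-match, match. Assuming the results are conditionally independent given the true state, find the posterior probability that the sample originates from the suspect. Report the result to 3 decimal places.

Posterior P(H) ≈ 0.146

Let H be the event that the sample originates from the suspect; start with P(H) = 0.117. P('match'|H) = 0.796, P('match'|¬H) = 0.147.
Update on result 1 ('no-match'): P(H) ← 0.204·0.1170 / (0.204·0.1170 + 0.853·0.8830) = 0.023868/0.77707 = 0.0307.
Update on result 2 ('match'): P(H) ← 0.796·0.0307 / (0.796·0.0307 + 0.147·0.9693) = 0.024450/0.16693 = 0.1465.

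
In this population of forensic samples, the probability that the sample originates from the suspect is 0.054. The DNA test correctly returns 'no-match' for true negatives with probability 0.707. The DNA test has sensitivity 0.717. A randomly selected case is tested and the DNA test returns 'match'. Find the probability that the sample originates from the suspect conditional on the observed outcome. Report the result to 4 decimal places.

P(H | E) ≈ 0.1226

Write H for 'the sample originates from the suspect'. Prior odds H:¬H = 0.054/0.946 = 0.057082. For the 'match' outcome, the likelihood ratio is 0.717/0.293 = 2.4471.
Posterior odds = 0.057082 × 2.4471 = 0.13969, so P(H|E) = 0.13969/(1+0.13969) = 0.1226.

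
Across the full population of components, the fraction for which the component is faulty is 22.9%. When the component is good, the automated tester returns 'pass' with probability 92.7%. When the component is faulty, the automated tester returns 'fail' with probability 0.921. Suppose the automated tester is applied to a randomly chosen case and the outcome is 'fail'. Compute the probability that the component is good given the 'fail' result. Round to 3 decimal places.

P(¬H | E) ≈ 0.211

Let H be the event that the component is faulty. P(H) = 0.229, so P(¬H) = 0.771. With E the 'fail' result, P(E|H) = 0.921 and P(E|¬H) = 0.073.
P(E) = 0.921·0.229 + 0.073·0.771 = 0.21091 + 0.056283 = 0.26719.
By Bayes' theorem, P(H|E) = 0.21091 / 0.26719 = 0.789. Hence P(¬H|E) = 1 − 0.789 = 0.211.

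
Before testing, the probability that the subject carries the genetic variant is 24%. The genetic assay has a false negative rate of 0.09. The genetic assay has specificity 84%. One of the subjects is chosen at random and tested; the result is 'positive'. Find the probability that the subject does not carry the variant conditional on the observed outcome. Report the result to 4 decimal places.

P(¬H | E) ≈ 0.3576

Let H be the event that the subject carries the genetic variant. P(H) = 0.24, so P(¬H) = 0.76. With E the 'positive' result, P(E|H) = 0.91 and P(E|¬H) = 0.16.
P(E) = 0.91·0.24 + 0.16·0.76 = 0.21840 + 0.12160 = 0.34000.
By Bayes' theorem, P(H|E) = 0.21840 / 0.34000 = 0.6424. Hence P(¬H|E) = 1 − 0.6424 = 0.3576.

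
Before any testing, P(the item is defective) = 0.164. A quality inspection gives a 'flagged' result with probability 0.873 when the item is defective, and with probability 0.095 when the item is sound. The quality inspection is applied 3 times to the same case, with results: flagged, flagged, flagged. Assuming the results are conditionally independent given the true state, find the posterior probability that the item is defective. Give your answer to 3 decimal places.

With H the event that the item is defective, the joint likelihood of the observed sequence is P(data|H) = 0.873·0.873·0.873 = 0.66534 and P(data|¬H) = 0.095·0.095·0.095 = 0.00085738.
Bayes: P(H|data) = 0.164·0.66534 / (0.164·0.66534 + 0.836·0.00085738) = 0.10912/0.10983 = 0.9935.

Posterior P(H) ≈ 0.993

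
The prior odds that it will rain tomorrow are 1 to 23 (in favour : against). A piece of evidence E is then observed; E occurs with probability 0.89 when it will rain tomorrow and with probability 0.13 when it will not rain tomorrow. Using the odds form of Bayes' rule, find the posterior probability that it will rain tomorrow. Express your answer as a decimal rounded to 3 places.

Prior odds = 1/23 = 0.043478.
Likelihood ratio for E = 0.89/0.13 = 6.8462.
Posterior odds = prior odds × LR = 0.29766.
Posterior probability = odds/(1+odds) = 0.29766/1.2977 = 0.229.

Posterior probability ≈ 0.229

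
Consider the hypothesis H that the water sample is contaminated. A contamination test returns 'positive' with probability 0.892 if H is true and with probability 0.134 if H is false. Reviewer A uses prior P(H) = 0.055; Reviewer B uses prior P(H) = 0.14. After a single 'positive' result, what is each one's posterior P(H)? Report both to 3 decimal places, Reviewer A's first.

P('+'|H) = 0.892, P('+'|¬H) = 0.134.
Reviewer A: numerator 0.892·0.055 = 0.049060; evidence = 0.049060+0.134·0.945 = 0.17569; posterior = 0.279.
Reviewer B: numerator 0.892·0.14 = 0.12488; evidence = 0.12488+0.134·0.86 = 0.24012; posterior = 0.520.

Reviewer A: 0.279; Reviewer B: 0.520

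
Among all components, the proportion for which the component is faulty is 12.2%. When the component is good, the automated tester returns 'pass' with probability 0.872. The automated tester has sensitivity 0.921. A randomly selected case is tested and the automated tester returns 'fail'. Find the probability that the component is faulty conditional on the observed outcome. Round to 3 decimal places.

Write H for 'the component is faulty'. Prior odds H:¬H = 0.122/0.878 = 0.13895. For the 'fail' outcome, the likelihood ratio is 0.921/0.128 = 7.1953.
Posterior odds = 0.13895 × 7.1953 = 0.99980, so P(H|E) = 0.99980/(1+0.99980) = 0.500.

P(H | E) ≈ 0.500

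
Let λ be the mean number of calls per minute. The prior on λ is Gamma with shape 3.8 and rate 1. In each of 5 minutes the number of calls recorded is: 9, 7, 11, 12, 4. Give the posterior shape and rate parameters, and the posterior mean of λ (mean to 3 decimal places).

Total count ∑xᵢ = 43 over n = 5 minutes.
Gamma is conjugate to the Poisson likelihood: posterior is Gamma(shape = 3.8+43 = 46.8, rate = 1+5 = 6).
Posterior mean = shape/rate = 46.8/6 = 7.800.

Posterior: Gamma(shape=46.8, rate=6); mean ≈ 7.800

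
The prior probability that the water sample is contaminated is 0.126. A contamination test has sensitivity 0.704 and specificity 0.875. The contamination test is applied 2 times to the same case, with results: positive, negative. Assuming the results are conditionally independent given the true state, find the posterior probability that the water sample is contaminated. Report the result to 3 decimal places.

Posterior P(H) ≈ 0.215

Let H be the event that the water sample is contaminated; start with P(H) = 0.126. P('positive'|H) = 0.704, P('positive'|¬H) = 0.125.
Update on result 1 ('positive'): P(H) ← 0.704·0.1260 / (0.704·0.1260 + 0.125·0.8740) = 0.088704/0.19795 = 0.4481.
Update on result 2 ('negative'): P(H) ← 0.296·0.4481 / (0.296·0.4481 + 0.875·0.5519) = 0.13264/0.61555 = 0.2155.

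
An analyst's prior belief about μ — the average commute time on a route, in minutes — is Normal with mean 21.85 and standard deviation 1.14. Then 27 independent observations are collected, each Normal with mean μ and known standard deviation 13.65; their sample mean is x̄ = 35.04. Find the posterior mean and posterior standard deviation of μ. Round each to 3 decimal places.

Prior precision 1/τ₀² = 1/1.14² = 0.769468; data precision n/σ² = 27/13.65² = 0.144910.
Posterior precision = 0.769468 + 0.144910 = 0.914378, giving posterior SD = 1/√0.914378 = 1.046.
Posterior mean = (0.769468·21.85 + 0.144910·35.04) / 0.914378 = 23.940.

Posterior mean ≈ 23.940; posterior SD ≈ 1.046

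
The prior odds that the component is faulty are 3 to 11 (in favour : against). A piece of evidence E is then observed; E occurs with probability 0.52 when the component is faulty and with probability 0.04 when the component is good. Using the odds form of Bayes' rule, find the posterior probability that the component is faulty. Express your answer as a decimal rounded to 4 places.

Posterior probability ≈ 0.7800

Prior odds = 3/11 = 0.27273.
Likelihood ratio for E = 0.52/0.04 = 13.000.
Posterior odds = prior odds × LR = 3.5455.
Posterior probability = odds/(1+odds) = 3.5455/4.5455 = 0.7800.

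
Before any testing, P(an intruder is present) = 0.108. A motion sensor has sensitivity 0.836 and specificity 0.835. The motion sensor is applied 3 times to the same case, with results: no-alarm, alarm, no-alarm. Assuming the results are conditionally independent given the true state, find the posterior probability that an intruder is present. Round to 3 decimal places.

Let H be the event that an intruder is present; start with P(H) = 0.108. P('alarm'|H) = 0.836, P('alarm'|¬H) = 0.165.
Update on result 1 ('no-alarm'): P(H) ← 0.164·0.1080 / (0.164·0.1080 + 0.835·0.8920) = 0.017712/0.76253 = 0.0232.
Update on result 2 ('alarm'): P(H) ← 0.836·0.0232 / (0.836·0.0232 + 0.165·0.9768) = 0.019419/0.18059 = 0.1075.
Update on result 3 ('no-alarm'): P(H) ← 0.164·0.1075 / (0.164·0.1075 + 0.835·0.8925) = 0.017635/0.76285 = 0.0231.

Posterior P(H) ≈ 0.023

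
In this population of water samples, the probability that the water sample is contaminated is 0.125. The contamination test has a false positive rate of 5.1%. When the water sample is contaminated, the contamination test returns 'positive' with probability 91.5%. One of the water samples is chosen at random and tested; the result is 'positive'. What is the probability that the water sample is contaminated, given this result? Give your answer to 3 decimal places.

P(H | E) ≈ 0.719

Write H for 'the water sample is contaminated'. Prior odds H:¬H = 0.125/0.875 = 0.14286. For the 'positive' outcome, the likelihood ratio is 0.915/0.051 = 17.941.
Posterior odds = 0.14286 × 17.941 = 2.5630, so P(H|E) = 2.5630/(1+2.5630) = 0.719.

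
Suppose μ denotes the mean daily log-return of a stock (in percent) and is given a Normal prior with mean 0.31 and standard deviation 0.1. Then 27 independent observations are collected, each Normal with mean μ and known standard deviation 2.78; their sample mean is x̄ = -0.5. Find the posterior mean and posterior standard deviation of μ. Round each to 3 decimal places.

Prior precision 1/τ₀² = 1/0.1² = 100.000; data precision n/σ² = 27/2.78² = 3.49361.
Posterior precision = 100.000 + 3.49361 = 103.494, giving posterior SD = 1/√103.494 = 0.098.
Posterior mean = (100.000·0.31 + 3.49361·-0.5) / 103.494 = 0.283.

Posterior mean ≈ 0.283; posterior SD ≈ 0.098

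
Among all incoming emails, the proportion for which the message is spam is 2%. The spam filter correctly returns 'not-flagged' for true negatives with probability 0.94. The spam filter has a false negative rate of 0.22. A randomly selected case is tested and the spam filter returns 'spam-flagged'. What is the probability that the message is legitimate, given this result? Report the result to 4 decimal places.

Let H be the event that the message is spam. P(H) = 0.02, so P(¬H) = 0.98. With E the 'spam-flagged' result, P(E|H) = 0.78 and P(E|¬H) = 0.06.
P(E) = 0.78·0.02 + 0.06·0.98 = 0.015600 + 0.058800 = 0.074400.
By Bayes' theorem, P(H|E) = 0.015600 / 0.074400 = 0.2097. Hence P(¬H|E) = 1 − 0.2097 = 0.7903.

P(¬H | E) ≈ 0.7903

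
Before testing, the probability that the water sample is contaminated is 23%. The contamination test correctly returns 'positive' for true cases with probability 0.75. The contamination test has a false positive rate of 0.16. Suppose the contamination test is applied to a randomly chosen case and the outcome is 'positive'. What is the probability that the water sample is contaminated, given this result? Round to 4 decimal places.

P(H | E) ≈ 0.5834

Let H be the event that the water sample is contaminated. P(H) = 0.23, so P(¬H) = 0.77. With E the 'positive' result, P(E|H) = 0.75 and P(E|¬H) = 0.16.
P(E) = 0.75·0.23 + 0.16·0.77 = 0.17250 + 0.12320 = 0.29570.
By Bayes' theorem, P(H|E) = 0.17250 / 0.29570 = 0.5834.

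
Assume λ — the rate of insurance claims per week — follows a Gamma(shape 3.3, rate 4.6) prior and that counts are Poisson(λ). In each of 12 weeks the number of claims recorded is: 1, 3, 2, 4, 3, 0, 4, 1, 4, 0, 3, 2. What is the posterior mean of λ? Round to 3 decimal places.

Posterior mean ≈ 1.825

Total count ∑xᵢ = 27 over n = 12 weeks.
Gamma is conjugate to the Poisson likelihood: posterior is Gamma(shape = 3.3+27 = 30.3, rate = 4.6+12 = 16.6).
E[λ | data] = 30.3/16.6 = 1.825.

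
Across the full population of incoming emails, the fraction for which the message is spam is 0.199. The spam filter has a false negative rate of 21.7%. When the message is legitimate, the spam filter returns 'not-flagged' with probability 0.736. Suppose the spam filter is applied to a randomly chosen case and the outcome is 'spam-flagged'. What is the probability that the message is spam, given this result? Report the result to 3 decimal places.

P(H | E) ≈ 0.424

Let H be the event that the message is spam. P(H) = 0.199, so P(¬H) = 0.801. With E the 'spam-flagged' result, P(E|H) = 0.783 and P(E|¬H) = 0.264.
P(E) = 0.783·0.199 + 0.264·0.801 = 0.15582 + 0.21146 = 0.36728.
By Bayes' theorem, P(H|E) = 0.15582 / 0.36728 = 0.424.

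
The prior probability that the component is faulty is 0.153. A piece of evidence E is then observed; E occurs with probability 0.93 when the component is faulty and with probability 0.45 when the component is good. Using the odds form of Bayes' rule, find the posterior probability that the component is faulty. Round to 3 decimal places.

Posterior probability ≈ 0.272

Prior odds = 0.153/(1−0.153) = 0.18064. In log-odds, ln(0.18064) = -1.7113.
Add log likelihood ratio: ln(2.0667) = 0.72594.
Posterior log-odds = -0.98533, so posterior odds = exp(-0.98533) = 0.37332. Converting, P(H|E) = 0.37332/1.3733 = 0.272.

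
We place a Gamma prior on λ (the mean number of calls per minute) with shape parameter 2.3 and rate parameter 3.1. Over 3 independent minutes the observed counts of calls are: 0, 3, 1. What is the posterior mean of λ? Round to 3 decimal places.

Posterior mean ≈ 1.033

The Poisson likelihood adds the total count to the shape and the number of exposure periods to the rate. Here ∑xᵢ = 4 and n = 3, so shape 2.3→6.3 and rate 3.1→6.1.
Posterior mean = shape/rate = 6.3/6.1 = 1.033.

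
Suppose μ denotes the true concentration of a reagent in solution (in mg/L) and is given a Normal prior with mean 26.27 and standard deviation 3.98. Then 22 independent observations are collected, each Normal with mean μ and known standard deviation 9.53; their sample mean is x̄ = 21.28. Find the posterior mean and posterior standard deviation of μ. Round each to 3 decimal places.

Prior precision 1/τ₀² = 1/3.98² = 0.0631297; data precision n/σ² = 22/9.53² = 0.242235.
Posterior precision = 0.0631297 + 0.242235 = 0.305365, giving posterior SD = 1/√0.305365 = 1.810.
Posterior mean = (0.0631297·26.27 + 0.242235·21.28) / 0.305365 = 22.312.

Posterior mean ≈ 22.312; posterior SD ≈ 1.810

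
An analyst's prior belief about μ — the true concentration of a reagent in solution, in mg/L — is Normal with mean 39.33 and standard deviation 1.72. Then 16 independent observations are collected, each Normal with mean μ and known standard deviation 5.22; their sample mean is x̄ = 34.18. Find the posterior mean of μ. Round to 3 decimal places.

Posterior mean ≈ 36.062

Prior precision 1/τ₀² = 1/1.72² = 0.338021; data precision n/σ² = 16/5.22² = 0.587190.
Posterior precision = 0.338021 + 0.587190 = 0.925211.
Posterior mean = (0.338021·39.33 + 0.587190·34.18) / 0.925211 = 36.062.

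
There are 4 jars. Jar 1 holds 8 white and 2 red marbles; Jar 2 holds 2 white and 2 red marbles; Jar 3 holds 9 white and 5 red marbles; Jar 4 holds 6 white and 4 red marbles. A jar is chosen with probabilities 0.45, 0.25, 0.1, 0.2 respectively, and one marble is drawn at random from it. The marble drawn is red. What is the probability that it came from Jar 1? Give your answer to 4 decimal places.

Posterior probability ≈ 0.2721

Tabulate prior·likelihood by source: [1] prior 0.45, lik 0.2, product 0.09000; [2] prior 0.25, lik 0.5, product 0.1250; [3] prior 0.1, lik 0.3571, product 0.03571; [4] prior 0.2, lik 0.4, product 0.08000.
Normalizing constant = 0.33071; the posterior for Jar 1 is its product over the sum, 0.09000/0.33071 = 0.2721.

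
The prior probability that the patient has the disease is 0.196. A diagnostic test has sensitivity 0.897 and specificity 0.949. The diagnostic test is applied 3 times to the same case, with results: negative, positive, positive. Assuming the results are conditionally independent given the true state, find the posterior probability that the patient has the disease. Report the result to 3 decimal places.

Posterior P(H) ≈ 0.891

Let H be the event that the patient has the disease; start with P(H) = 0.196. P('positive'|H) = 0.897, P('positive'|¬H) = 0.051.
Update on result 1 ('negative'): P(H) ← 0.103·0.1960 / (0.103·0.1960 + 0.949·0.8040) = 0.020188/0.78318 = 0.0258.
Update on result 2 ('positive'): P(H) ← 0.897·0.0258 / (0.897·0.0258 + 0.051·0.9742) = 0.023122/0.072807 = 0.3176.
Update on result 3 ('positive'): P(H) ← 0.897·0.3176 / (0.897·0.3176 + 0.051·0.6824) = 0.28487/0.31967 = 0.8911.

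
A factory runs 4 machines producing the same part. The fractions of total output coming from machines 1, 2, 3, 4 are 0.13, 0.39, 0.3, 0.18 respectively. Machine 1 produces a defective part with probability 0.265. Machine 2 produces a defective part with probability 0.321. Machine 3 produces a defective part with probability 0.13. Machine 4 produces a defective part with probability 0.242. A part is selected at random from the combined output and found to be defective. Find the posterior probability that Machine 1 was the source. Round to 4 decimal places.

Tabulate prior·likelihood by source: [1] prior 0.13, lik 0.265, product 0.03445; [2] prior 0.39, lik 0.321, product 0.1252; [3] prior 0.3, lik 0.13, product 0.03900; [4] prior 0.18, lik 0.242, product 0.04356.
Normalizing constant = 0.24220; the posterior for Machine 1 is its product over the sum, 0.03445/0.24220 = 0.1422.

Posterior probability ≈ 0.1422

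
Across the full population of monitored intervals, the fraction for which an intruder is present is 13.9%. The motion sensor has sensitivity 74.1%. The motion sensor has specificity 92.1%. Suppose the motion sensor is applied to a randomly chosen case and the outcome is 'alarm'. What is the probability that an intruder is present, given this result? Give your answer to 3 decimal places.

P(H | E) ≈ 0.602

Let H be the event that an intruder is present. P(H) = 0.139, so P(¬H) = 0.861. With E the 'alarm' result, P(E|H) = 0.741 and P(E|¬H) = 0.079.
P(E) = 0.741·0.139 + 0.079·0.861 = 0.10300 + 0.068019 = 0.17102.
By Bayes' theorem, P(H|E) = 0.10300 / 0.17102 = 0.602.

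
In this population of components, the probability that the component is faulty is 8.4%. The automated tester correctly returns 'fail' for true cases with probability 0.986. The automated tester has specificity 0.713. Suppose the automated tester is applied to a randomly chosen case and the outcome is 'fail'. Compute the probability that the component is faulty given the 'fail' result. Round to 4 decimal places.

Let H be the event that the component is faulty. P(H) = 0.084, so P(¬H) = 0.916. With E the 'fail' result, P(E|H) = 0.986 and P(E|¬H) = 0.287.
P(E) = 0.986·0.084 + 0.287·0.916 = 0.082824 + 0.26289 = 0.34572.
By Bayes' theorem, P(H|E) = 0.082824 / 0.34572 = 0.2396.

P(H | E) ≈ 0.2396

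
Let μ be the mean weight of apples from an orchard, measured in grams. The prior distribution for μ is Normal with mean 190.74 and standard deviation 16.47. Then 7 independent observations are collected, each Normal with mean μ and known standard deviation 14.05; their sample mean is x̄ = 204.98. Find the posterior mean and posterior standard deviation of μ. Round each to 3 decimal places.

Posterior mean ≈ 203.639; posterior SD ≈ 5.054

With known σ, the Normal prior is conjugate. Weight on the data is w = (n/σ²)/(n/σ² + 1/τ₀²) = 0.0354605/(0.0354605+0.00368649) = 0.90583.
Posterior mean = w·x̄ + (1−w)·μ₀ = 0.90583·204.98 + 0.094170·190.74 = 203.639. Posterior variance = 1/(0.0354605+0.00368649) = 25.5447, so SD = 5.054.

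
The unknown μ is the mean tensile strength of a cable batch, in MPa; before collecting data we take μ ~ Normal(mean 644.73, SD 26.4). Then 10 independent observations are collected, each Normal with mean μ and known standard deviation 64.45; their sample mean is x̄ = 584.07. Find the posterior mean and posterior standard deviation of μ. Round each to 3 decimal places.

With known σ, the Normal prior is conjugate. Weight on the data is w = (n/σ²)/(n/σ² + 1/τ₀²) = 0.00240743/(0.00240743+0.00143480) = 0.62657.
Posterior mean = w·x̄ + (1−w)·μ₀ = 0.62657·584.07 + 0.37343·644.73 = 606.722. Posterior variance = 1/(0.00240743+0.00143480) = 260.265, so SD = 16.133.

Posterior mean ≈ 606.722; posterior SD ≈ 16.133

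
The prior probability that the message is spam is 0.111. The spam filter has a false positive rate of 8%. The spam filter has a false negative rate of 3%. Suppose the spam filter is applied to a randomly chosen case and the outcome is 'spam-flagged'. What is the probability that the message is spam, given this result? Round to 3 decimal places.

P(H | E) ≈ 0.602

Write H for 'the message is spam'. Prior odds H:¬H = 0.111/0.889 = 0.12486. For the 'spam-flagged' outcome, the likelihood ratio is 0.97/0.08 = 12.125.
Posterior odds = 0.12486 × 12.125 = 1.5139, so P(H|E) = 1.5139/(1+1.5139) = 0.602.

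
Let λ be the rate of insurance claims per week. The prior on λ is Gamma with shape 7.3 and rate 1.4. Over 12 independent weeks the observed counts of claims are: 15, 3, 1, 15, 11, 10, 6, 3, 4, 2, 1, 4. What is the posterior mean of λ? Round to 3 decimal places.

The Poisson likelihood adds the total count to the shape and the number of exposure periods to the rate. Here ∑xᵢ = 75 and n = 12, so shape 7.3→82.3 and rate 1.4→13.4.
Posterior mean = shape/rate = 82.3/13.4 = 6.142.

Posterior mean ≈ 6.142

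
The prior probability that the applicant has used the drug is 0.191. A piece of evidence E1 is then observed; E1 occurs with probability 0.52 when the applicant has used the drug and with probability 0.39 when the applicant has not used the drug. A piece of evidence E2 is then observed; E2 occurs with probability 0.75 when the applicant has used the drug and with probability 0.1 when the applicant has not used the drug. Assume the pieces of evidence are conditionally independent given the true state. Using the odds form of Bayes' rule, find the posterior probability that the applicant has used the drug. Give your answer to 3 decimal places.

Prior odds = 0.191/(1−0.191) = 0.23609.
Likelihood ratio for E1 = 0.52/0.39 = 1.3333.
Likelihood ratio for E2 = 0.75/0.1 = 7.5000.
Posterior odds = prior odds × LR₁ × LR₂ = 2.3609.
Posterior probability = odds/(1+odds) = 2.3609/3.3609 = 0.702.

Posterior probability ≈ 0.702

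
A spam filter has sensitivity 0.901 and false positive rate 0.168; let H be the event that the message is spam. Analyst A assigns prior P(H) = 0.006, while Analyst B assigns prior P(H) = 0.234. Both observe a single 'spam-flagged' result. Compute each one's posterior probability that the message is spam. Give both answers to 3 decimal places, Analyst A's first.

P('+'|H) = 0.901, P('+'|¬H) = 0.168.
Analyst A: numerator 0.901·0.006 = 0.0054060; evidence = 0.0054060+0.168·0.994 = 0.17240; posterior = 0.031.
Analyst B: numerator 0.901·0.234 = 0.21083; evidence = 0.21083+0.168·0.766 = 0.33952; posterior = 0.621.

Analyst A: 0.031; Analyst B: 0.621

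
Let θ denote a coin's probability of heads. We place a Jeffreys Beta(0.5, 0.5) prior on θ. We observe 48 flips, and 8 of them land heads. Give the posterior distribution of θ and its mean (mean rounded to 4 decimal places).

Posterior: Beta(8.5, 40.5); mean ≈ 0.1735

The binomial likelihood is conjugate to the Beta prior: with 8 successes and 40 failures, the posterior is Beta(0.5+8, 0.5+40) = Beta(8.5, 40.5).
Posterior mean = α/(α+β) = 8.5/49 = 0.1735.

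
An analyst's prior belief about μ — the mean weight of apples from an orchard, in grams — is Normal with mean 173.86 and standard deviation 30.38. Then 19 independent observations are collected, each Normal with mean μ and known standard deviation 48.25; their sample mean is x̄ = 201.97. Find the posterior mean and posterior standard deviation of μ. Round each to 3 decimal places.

Posterior mean ≈ 198.676; posterior SD ≈ 10.400

Prior precision 1/τ₀² = 1/30.38² = 0.00108349; data precision n/σ² = 19/48.25² = 0.00816129.
Posterior precision = 0.00108349 + 0.00816129 = 0.00924478, giving posterior SD = 1/√0.00924478 = 10.400.
Posterior mean = (0.00108349·173.86 + 0.00816129·201.97) / 0.00924478 = 198.676.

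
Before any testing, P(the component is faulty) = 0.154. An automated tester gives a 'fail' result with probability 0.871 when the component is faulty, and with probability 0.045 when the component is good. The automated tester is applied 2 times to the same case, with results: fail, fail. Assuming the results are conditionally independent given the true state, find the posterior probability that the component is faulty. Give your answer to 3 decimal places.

Posterior P(H) ≈ 0.986

Let H be the event that the component is faulty; start with P(H) = 0.154. P('fail'|H) = 0.871, P('fail'|¬H) = 0.045.
Update on result 1 ('fail'): P(H) ← 0.871·0.1540 / (0.871·0.1540 + 0.045·0.8460) = 0.13413/0.17220 = 0.7789.
Update on result 2 ('fail'): P(H) ← 0.871·0.7789 / (0.871·0.7789 + 0.045·0.2211) = 0.67844/0.68839 = 0.9855.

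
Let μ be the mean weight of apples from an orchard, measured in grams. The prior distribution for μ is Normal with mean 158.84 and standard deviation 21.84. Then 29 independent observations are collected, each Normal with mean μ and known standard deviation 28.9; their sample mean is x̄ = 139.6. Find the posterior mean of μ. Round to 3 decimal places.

Posterior mean ≈ 140.696

With known σ, the Normal prior is conjugate. Weight on the data is w = (n/σ²)/(n/σ² + 1/τ₀²) = 0.0347218/(0.0347218+0.00209650) = 0.94306.
Posterior mean = w·x̄ + (1−w)·μ₀ = 0.94306·139.6 + 0.056942·158.84 = 140.696.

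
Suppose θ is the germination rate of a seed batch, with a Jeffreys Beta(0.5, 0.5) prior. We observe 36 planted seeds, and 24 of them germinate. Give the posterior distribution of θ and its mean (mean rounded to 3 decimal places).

The binomial likelihood is conjugate to the Beta prior: with 24 successes and 12 failures, the posterior is Beta(0.5+24, 0.5+12) = Beta(24.5, 12.5).
Posterior mean = α/(α+β) = 24.5/37 = 0.662.

Posterior: Beta(24.5, 12.5); mean ≈ 0.662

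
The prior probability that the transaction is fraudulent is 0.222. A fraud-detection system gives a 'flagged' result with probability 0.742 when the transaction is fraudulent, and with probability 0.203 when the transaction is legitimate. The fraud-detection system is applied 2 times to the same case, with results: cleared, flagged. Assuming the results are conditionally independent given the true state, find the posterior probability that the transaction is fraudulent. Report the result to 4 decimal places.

Posterior P(H) ≈ 0.2524

Let H be the event that the transaction is fraudulent; start with P(H) = 0.222. P('flagged'|H) = 0.742, P('flagged'|¬H) = 0.203.
Update on result 1 ('cleared'): P(H) ← 0.258·0.2220 / (0.258·0.2220 + 0.797·0.7780) = 0.057276/0.67734 = 0.0846.
Update on result 2 ('flagged'): P(H) ← 0.742·0.0846 / (0.742·0.0846 + 0.203·0.9154) = 0.062743/0.24858 = 0.2524.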